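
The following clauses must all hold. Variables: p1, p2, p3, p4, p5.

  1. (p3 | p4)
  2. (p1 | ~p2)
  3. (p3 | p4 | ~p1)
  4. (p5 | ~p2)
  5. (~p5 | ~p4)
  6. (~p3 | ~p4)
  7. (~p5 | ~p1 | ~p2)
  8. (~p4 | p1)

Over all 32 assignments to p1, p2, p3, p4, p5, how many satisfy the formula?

5

The models are:
  p1=F p2=F p3=T p4=F p5=F
  p1=F p2=F p3=T p4=F p5=T
  p1=T p2=F p3=F p4=T p5=F
  p1=T p2=F p3=T p4=F p5=F
  p1=T p2=F p3=T p4=F p5=T
That's 5 in total.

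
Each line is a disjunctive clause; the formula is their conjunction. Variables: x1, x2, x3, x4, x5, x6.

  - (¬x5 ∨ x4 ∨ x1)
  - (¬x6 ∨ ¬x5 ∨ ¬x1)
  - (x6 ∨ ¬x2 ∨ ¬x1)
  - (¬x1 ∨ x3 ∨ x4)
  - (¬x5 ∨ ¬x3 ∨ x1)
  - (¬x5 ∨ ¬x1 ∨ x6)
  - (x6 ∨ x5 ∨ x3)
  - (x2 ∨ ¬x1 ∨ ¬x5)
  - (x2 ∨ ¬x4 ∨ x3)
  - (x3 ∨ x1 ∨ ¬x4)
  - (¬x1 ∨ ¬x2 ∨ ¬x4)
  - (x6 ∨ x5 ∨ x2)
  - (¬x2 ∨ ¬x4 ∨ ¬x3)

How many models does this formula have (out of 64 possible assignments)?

Split on x1, then x5.
  x1=T, x5=T: a clause becomes empty — 0.
  x1=T, x5=F: remaining (x2,x3,x4,x6) ∈ {(F,T,F,T); (F,T,T,T); (T,T,F,T)} — 3.
  x1=F, x5=T: a clause becomes empty — 0.
  x1=F, x5=F: 6 of the 16 assignments to (x2,x3,x4,x6) work.
Total: 0 + 3 + 0 + 6 = 9.

9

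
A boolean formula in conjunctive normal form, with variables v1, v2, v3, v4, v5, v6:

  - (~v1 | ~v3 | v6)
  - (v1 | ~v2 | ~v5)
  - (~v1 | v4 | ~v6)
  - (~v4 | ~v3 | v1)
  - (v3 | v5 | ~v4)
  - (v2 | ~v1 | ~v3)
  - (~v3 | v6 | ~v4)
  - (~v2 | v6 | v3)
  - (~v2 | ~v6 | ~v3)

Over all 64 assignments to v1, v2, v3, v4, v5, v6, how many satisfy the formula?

17

Split on v3, then v1.
  v3=1, v1=1: a clause becomes empty — 0.
  v3=1, v1=0: 5 of the 16 assignments to (v2,v4,v5,v6) work.
  v3=0, v1=1: 5 of the 16 assignments to (v2,v4,v5,v6) work.
  v3=0, v1=0: 7 of the 16 assignments to (v2,v4,v5,v6) work.
Total: 0 + 5 + 5 + 7 = 17.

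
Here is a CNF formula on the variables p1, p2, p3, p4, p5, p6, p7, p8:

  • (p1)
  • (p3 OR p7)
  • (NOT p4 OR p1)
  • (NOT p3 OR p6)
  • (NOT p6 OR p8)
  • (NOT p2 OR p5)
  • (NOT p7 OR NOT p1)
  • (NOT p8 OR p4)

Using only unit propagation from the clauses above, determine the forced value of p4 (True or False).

(p1) is a unit clause: p1 = True.
From (NOT p7 OR NOT p1) and p1 = True: p7 = False.
(p3 OR p7): since p7 = False, the clause reduces to (p3). p3 = True.
In (p6 OR NOT p3), NOT p3 is now false; p6 must hold, so p6 = True.
(p8 OR NOT p6) with p6 = True leaves only p8, so p8 = True.
In (NOT p8 OR p4), NOT p8 is now false; p4 must hold, so p4 = True.

True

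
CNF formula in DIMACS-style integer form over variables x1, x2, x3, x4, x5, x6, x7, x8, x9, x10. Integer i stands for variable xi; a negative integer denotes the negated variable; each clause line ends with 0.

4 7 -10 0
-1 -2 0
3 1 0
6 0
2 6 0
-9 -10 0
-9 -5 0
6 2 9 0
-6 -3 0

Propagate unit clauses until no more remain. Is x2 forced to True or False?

False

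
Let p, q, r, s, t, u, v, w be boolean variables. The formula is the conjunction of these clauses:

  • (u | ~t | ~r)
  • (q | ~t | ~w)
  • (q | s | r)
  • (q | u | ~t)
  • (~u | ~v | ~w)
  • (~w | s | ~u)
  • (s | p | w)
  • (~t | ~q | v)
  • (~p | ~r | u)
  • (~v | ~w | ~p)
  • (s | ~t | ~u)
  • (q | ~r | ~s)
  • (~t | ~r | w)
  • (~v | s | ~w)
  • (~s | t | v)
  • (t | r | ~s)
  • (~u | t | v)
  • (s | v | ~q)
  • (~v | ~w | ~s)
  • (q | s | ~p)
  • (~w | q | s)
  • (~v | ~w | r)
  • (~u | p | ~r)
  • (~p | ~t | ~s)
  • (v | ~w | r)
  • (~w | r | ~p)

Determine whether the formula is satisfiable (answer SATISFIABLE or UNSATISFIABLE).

SATISFIABLE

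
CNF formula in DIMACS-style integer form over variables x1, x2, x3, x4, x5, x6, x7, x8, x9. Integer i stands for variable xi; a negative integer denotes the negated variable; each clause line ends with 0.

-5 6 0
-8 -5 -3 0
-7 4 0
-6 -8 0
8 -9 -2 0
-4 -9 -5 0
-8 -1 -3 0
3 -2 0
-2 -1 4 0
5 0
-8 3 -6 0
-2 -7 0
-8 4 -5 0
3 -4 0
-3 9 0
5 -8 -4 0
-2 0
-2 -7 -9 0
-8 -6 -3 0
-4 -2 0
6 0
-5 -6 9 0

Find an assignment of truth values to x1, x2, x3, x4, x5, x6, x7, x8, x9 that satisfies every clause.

x1=T  x2=F  x3=T  x4=F  x5=T  x6=T  x7=F  x8=F  x9=T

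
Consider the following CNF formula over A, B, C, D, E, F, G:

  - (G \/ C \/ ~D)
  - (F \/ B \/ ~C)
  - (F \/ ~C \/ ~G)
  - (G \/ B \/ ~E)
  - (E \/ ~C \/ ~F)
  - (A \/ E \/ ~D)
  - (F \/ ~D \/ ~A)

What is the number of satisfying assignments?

53

Split on C, then F.
  C=1, F=1: A, D free; 3 ways for (B,E,G) × 2^2 = 12.
  C=1, F=0: 5 of the 32 assignments to (A,B,D,E,G) work.
  C=0, F=1: 20 of the 32 assignments to (A,B,D,E,G) work.
  C=0, F=0: 16 of the 32 assignments to (A,B,D,E,G) work.
Total: 12 + 5 + 20 + 16 = 53.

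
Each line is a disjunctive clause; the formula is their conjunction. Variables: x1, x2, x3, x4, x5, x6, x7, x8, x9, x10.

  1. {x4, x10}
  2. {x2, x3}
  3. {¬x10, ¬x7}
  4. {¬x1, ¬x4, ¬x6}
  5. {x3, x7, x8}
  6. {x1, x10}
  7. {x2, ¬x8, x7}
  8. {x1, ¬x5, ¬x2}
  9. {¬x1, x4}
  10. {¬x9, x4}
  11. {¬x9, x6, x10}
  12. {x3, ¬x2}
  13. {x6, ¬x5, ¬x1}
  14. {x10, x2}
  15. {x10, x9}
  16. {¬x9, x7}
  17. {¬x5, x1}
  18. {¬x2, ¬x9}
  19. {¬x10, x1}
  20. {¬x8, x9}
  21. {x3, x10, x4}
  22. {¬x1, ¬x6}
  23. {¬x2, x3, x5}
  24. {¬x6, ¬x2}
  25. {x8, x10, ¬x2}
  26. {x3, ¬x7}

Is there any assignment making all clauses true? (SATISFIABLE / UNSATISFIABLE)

x3 occurs only positively in the remaining clauses — set x3 = True.
Branch on x1: take x1 = True.
  then x4 is forced to True.
  then x6 is forced to False.
  then x5 is forced to False.
For the remaining variables, x2 = False, x7 = False, x8 = False, x9 = False, x10 = True works.
So x1 = T, x2 = F, x3 = T, x4 = T, x5 = F, x6 = F, x7 = F, x8 = F, x9 = F, x10 = T is a satisfying assignment.

SATISFIABLE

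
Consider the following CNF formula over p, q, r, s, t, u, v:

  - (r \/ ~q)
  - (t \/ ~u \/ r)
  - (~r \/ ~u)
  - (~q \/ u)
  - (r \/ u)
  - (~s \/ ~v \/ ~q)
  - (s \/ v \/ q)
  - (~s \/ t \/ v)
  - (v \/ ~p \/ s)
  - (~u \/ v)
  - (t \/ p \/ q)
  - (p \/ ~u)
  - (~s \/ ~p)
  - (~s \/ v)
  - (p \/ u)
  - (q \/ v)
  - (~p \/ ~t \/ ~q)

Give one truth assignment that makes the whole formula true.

p=T, q=F, r=F, s=F, t=T, u=T, v=T

Check each clause:
  1. (r \/ ~q) — ~q is true.
  2. (t \/ r \/ ~u) — t is true.
  3. (~u \/ ~r) — ~r is true.
  4. (u \/ ~q) — ~q is true.
  5. (u \/ r) — u is true.
  6. (~v \/ ~s \/ ~q) — ~s is true.
  7. (q \/ v \/ s) — v is true.
  8. (v \/ t \/ ~s) — ~s is true.
  9. (s \/ v \/ ~p) — v is true.
  10. (v \/ ~u) — v is true.
  11. (q \/ p \/ t) — p is true.
  12. (p \/ ~u) — p is true.
  13. (~p \/ ~s) — ~s is true.
  14. (~s \/ v) — ~s is true.
  15. (u \/ p) — p is true.
  16. (v \/ q) — v is true.
  17. (~p \/ ~q \/ ~t) — ~q is true.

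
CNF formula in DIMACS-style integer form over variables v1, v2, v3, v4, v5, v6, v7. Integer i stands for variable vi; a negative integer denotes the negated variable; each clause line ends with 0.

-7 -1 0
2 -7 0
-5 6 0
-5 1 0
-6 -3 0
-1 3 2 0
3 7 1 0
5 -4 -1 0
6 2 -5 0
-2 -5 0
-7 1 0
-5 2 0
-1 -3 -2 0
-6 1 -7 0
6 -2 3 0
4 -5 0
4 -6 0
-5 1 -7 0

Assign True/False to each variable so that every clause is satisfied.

v1 = False, v2 = True, v3 = True, v4 = True, v5 = False, v6 = False, v7 = False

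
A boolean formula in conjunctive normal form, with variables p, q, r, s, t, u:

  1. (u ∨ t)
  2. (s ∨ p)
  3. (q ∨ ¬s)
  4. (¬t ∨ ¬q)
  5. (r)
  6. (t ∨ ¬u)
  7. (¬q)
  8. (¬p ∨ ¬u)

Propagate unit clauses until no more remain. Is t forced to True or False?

True

(r) is a unit clause: r = True.
(¬q) stands alone — q = False.
(¬s ∨ q): since q = False, the clause reduces to (¬s). s = False.
In (p ∨ s), s is now false; p must hold, so p = True.
From (¬u ∨ ¬p) and p = True: u = False.
From (t ∨ u) and u = False: t = True.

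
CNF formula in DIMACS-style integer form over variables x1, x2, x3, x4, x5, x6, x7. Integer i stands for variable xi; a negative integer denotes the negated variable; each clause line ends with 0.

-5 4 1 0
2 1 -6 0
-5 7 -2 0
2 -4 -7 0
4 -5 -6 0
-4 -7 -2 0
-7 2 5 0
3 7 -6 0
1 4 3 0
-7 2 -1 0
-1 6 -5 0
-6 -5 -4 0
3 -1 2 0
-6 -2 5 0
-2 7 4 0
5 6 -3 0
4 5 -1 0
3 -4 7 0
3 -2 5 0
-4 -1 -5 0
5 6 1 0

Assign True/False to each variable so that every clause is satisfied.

x1=F, x2=F, x3=T, x4=T, x5=T, x6=F, x7=F

Try x1 = False.
Branch on x2: take x2 = False.
  then x6 is forced to False.
  then x5 is forced to True.
  then x4 is forced to True.
  then x7 is forced to False.
  then x3 is forced to True.
Every clause has at least one true literal under this assignment.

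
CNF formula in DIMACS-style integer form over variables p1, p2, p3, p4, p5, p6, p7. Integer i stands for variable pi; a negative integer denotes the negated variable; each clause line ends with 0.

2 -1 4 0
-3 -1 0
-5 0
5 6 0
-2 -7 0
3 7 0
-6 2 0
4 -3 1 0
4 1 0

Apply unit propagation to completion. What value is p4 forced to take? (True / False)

(!p5) is a unit clause: p5 = False.
(p5 || p6): since p5 = False, the clause reduces to (p6). p6 = True.
From (p2 || !p6) and p6 = True: p2 = True.
From (!p2 || !p7) and p2 = True: p7 = False.
(p7 || p3): since p7 = False, the clause reduces to (p3). p3 = True.
In (!p3 || !p1), !p3 is now false; !p1 must hold, so p1 = False.
From (p4 || !p3 || p1) and p1 = False, p3 = True: p4 = True.

True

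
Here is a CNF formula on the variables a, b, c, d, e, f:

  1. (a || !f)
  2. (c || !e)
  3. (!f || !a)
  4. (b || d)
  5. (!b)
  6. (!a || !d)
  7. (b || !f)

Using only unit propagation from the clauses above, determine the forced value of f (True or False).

False

(!b) is a unit clause: b = False.
(b || d) with b = False leaves only d, so d = True.
(!d || !a) with d = True leaves only !a, so a = False.
In (!f || a), a is now false; !f must hold, so f = False.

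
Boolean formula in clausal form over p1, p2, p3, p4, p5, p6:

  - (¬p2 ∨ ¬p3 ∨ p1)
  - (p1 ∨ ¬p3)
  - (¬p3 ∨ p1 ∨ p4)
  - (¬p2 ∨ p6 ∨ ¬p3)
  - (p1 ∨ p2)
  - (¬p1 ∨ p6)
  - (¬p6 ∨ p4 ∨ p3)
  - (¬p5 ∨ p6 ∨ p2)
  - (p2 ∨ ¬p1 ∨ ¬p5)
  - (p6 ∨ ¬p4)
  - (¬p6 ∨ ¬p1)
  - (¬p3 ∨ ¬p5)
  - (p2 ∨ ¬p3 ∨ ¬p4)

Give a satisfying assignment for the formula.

p1=F, p2=T, p3=F, p4=F, p5=T, p6=F

Set p1 = False and propagate.
  then p3 is forced to False.
  then p2 is forced to True.
Set p4 = False and propagate.
  then p6 is forced to False.
p5 is now unconstrained; take p5 = True.
Every clause has at least one true literal under this assignment.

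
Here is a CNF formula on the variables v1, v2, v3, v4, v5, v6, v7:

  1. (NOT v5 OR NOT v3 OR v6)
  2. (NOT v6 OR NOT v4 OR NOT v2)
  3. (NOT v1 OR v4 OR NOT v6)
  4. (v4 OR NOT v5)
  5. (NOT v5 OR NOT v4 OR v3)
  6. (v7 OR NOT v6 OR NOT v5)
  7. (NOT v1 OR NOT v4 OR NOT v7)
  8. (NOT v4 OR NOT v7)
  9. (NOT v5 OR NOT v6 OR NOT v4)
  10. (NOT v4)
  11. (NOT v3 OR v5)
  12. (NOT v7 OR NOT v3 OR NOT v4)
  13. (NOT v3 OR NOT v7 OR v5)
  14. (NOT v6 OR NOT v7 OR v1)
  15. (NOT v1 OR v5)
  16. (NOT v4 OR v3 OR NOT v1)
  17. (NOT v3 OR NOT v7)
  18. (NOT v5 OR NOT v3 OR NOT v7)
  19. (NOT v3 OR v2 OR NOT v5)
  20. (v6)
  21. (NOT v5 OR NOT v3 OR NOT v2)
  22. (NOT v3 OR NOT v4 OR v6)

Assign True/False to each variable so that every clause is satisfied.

v1 = F  v2 = F  v3 = F  v4 = F  v5 = F  v6 = T  v7 = F

(NOT v4) is a unit clause, so v4 = False.
(NOT v5) is a unit clause, so v5 = False.
The clause (NOT v3) is unit: v3 must be False.
(NOT v1) is a unit clause, so v1 = False.
The clause (v6) is unit: v6 must be True.
(NOT v7) is a unit clause, so v7 = False.
v2 is now unconstrained; take v2 = False.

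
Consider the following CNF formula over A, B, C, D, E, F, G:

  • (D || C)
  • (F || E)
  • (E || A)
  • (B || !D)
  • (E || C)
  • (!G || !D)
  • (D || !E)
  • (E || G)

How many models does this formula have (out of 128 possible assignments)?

Split on E, then D.
  E=T, D=T: forces B=T; G=F; A, C, F free → 2^3 = 8.
  E=T, D=F: a clause becomes empty — 0.
  E=F, D=T: a clause becomes empty — 0.
  E=F, D=F: remaining (A,B,C,F,G) ∈ {(T,F,T,T,T); (T,T,T,T,T)} — 2.
Total: 8 + 0 + 0 + 2 = 10.

10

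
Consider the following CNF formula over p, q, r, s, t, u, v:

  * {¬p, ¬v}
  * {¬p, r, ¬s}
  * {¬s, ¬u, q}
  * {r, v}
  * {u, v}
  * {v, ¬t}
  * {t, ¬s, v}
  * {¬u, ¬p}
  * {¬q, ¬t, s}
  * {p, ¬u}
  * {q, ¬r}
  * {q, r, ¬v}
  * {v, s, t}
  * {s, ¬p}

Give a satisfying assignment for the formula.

Set p = False and propagate.
  then u is forced to False.
  then v is forced to True.
Try q = True.
Set s = True and propagate.
r, t are now unconstrained; take r = False, t = True.

p=F, q=T, r=F, s=T, t=T, u=F, v=T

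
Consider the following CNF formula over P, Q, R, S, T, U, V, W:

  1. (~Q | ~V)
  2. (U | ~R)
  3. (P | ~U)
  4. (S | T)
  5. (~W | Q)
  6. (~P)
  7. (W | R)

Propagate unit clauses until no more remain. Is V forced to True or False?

False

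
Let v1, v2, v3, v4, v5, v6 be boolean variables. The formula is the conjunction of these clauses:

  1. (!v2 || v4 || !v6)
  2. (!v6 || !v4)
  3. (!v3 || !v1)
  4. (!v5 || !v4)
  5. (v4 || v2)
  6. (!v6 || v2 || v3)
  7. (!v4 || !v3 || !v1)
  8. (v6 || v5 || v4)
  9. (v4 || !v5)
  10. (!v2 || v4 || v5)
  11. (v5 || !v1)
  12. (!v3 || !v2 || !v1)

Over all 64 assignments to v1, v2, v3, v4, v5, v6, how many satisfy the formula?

4

Satisfying assignments:
  v1=F v2=F v3=F v4=T v5=F v6=F
  v1=F v2=F v3=T v4=T v5=F v6=F
  v1=F v2=T v3=F v4=T v5=F v6=F
  v1=F v2=T v3=T v4=T v5=F v6=F
That's 4 in total.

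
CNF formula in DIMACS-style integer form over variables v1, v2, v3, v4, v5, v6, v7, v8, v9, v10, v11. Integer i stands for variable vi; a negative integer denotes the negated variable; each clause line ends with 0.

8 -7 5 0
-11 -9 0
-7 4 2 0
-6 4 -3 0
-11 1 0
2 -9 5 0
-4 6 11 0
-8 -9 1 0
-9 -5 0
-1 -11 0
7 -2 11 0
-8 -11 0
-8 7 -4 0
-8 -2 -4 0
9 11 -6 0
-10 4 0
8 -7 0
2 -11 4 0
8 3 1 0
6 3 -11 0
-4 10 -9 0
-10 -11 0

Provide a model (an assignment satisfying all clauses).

v1=True, v2=False, v3=True, v4=False, v5=True, v6=False, v7=False, v8=True, v9=False, v10=False, v11=False

Try v1 = True.
  then v11 is forced to False.
Set v2 = False and propagate.
Branch on v3: take v3 = True.
The remaining clauses are satisfied by v4 = False, v5 = True, v6 = False, v7 = False, v8 = True, v9 = False, v10 = False.
Every clause has at least one true literal under this assignment.
Check each clause:
  1. (v8 \/ v5 \/ ~v7) — v8 is true.
  2. (~v9 \/ ~v11) — ~v11 is true.
  3. (v4 \/ ~v7 \/ v2) — ~v7 is true.
  4. (v4 \/ ~v3 \/ ~v6) — ~v6 is true.
  5. (~v11 \/ v1) — v1 is true.
  6. (v5 \/ ~v9 \/ v2) — v5 is true.
  7. (v6 \/ v11 \/ ~v4) — ~v4 is true.
  8. (~v9 \/ v1 \/ ~v8) — v1 is true.
  9. (~v5 \/ ~v9) — ~v9 is true.
  10. (~v1 \/ ~v11) — ~v11 is true.
  11. (~v2 \/ v11 \/ v7) — ~v2 is true.
  12. (~v8 \/ ~v11) — ~v11 is true.
  13. (~v4 \/ ~v8 \/ v7) — ~v4 is true.
  14. (~v4 \/ ~v2 \/ ~v8) — ~v4 is true.
  15. (~v6 \/ v9 \/ v11) — ~v6 is true.
  16. (~v10 \/ v4) — ~v10 is true.
  17. (~v7 \/ v8) — v8 is true.
  18. (~v11 \/ v2 \/ v4) — ~v11 is true.
  19. (v8 \/ v1 \/ v3) — v8 is true.
  20. (v3 \/ ~v11 \/ v6) — v3 is true.
  21. (~v9 \/ v10 \/ ~v4) — ~v4 is true.
  22. (~v10 \/ ~v11) — ~v11 is true.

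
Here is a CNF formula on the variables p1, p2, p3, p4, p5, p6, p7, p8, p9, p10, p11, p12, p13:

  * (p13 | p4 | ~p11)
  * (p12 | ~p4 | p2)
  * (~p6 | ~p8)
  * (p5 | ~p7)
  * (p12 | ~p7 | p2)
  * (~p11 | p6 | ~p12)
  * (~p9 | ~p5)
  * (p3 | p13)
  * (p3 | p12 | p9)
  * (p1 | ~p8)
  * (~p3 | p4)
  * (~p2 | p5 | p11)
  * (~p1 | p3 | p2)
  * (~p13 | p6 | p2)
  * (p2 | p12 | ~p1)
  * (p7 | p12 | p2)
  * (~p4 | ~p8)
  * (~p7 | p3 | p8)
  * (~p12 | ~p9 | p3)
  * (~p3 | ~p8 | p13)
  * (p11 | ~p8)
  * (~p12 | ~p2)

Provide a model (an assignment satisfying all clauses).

Branch on p1: take p1 = True.
For the remaining variables, p2 = True, p3 = True, p4 = True, p5 = True, p6 = True, p7 = False, p8 = False, p9 = False, p10 = False, p11 = True, p12 = False, p13 = True works.

p1 = True, p2 = True, p3 = True, p4 = True, p5 = True, p6 = True, p7 = False, p8 = False, p9 = False, p10 = False, p11 = True, p12 = False, p13 = True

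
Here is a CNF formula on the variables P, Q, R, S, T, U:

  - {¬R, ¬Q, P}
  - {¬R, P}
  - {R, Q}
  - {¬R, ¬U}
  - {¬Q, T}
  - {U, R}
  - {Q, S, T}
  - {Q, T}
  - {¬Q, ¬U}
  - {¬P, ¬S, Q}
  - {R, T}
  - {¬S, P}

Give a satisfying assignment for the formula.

P=T  Q=F  R=T  S=F  T=T  U=F

T occurs only positively in the remaining clauses — set T = True.
Try P = True.
Set Q = False and propagate.
  then R is forced to True.
  then U is forced to False.
  then S is forced to False.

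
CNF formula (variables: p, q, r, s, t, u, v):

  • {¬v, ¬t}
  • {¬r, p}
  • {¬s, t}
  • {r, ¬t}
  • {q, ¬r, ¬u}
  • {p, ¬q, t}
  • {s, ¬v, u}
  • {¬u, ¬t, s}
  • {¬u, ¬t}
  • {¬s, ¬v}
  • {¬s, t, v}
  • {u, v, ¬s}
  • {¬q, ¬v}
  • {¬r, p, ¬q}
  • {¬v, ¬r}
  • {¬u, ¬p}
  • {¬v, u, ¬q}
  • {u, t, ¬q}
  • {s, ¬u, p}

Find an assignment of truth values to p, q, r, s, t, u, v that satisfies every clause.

Try p = True.
  then u is forced to False.
The remaining clauses are satisfied by q = True, r = True, s = False, t = True, v = False.
Every clause has at least one true literal under this assignment.
Check each clause:
  1. {¬t, ¬v} — ¬v is true.
  2. {¬r, p} — p is true.
  3. {t, ¬s} — ¬s is true.
  4. {¬t, r} — r is true.
  5. {¬u, q, ¬r} — ¬u is true.
  6. {¬q, t, p} — p is true.
  7. {¬v, u, s} — ¬v is true.
  8. {¬t, ¬u, s} — ¬u is true.
  9. {¬t, ¬u} — ¬u is true.
  10. {¬s, ¬v} — ¬v is true.
  11. {t, v, ¬s} — ¬s is true.
  12. {v, u, ¬s} — ¬s is true.
  13. {¬q, ¬v} — ¬v is true.
  14. {¬r, p, ¬q} — p is true.
  15. {¬v, ¬r} — ¬v is true.
  16. {¬p, ¬u} — ¬u is true.
  17. {u, ¬v, ¬q} — ¬v is true.
  18. {u, t, ¬q} — t is true.
  19. {s, ¬u, p} — p is true.

p=1, q=1, r=1, s=0, t=1, u=0, v=0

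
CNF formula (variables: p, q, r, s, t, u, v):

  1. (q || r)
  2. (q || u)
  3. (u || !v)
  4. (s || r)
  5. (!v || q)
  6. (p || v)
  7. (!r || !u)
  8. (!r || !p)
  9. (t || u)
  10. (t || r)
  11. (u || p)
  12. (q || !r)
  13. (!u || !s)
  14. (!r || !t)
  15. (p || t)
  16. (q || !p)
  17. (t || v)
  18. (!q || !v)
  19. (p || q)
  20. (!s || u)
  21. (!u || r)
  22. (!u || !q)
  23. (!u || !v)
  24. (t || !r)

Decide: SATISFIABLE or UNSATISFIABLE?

UNSATISFIABLE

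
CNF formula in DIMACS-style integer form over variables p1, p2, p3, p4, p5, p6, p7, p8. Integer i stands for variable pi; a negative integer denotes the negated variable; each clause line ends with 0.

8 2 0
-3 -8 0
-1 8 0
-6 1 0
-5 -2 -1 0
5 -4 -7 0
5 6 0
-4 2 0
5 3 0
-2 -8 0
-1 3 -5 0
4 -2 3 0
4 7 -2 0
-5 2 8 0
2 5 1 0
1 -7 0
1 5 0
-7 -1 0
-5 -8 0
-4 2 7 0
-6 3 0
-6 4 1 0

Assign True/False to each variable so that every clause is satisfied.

p1=F, p2=T, p3=F, p4=T, p5=T, p6=F, p7=F, p8=F

Set p1 = False and propagate.
  then p6 is forced to False.
  then p5 is forced to True.
  then p7 is forced to False.
  then p8 is forced to False.
  then p2 is forced to True.
  then p4 is forced to True.
p3 is now unconstrained; take p3 = False.
Check each clause:
  1. (p8 || p2) — p2 is true.
  2. (!p8 || !p3) — !p8 is true.
  3. (p8 || !p1) — !p1 is true.
  4. (!p6 || p1) — !p6 is true.
  5. (!p2 || !p1 || !p5) — !p1 is true.
  6. (!p7 || p5 || !p4) — !p7 is true.
  7. (p6 || p5) — p5 is true.
  8. (!p4 || p2) — p2 is true.
  9. (p3 || p5) — p5 is true.
  10. (!p2 || !p8) — !p8 is true.
  11. (p3 || !p5 || !p1) — !p1 is true.
  12. (p3 || p4 || !p2) — p4 is true.
  13. (!p2 || p4 || p7) — p4 is true.
  14. (!p5 || p8 || p2) — p2 is true.
  15. (p1 || p5 || p2) — p2 is true.
  16. (!p7 || p1) — !p7 is true.
  17. (p1 || p5) — p5 is true.
  18. (!p7 || !p1) — !p7 is true.
  19. (!p8 || !p5) — !p8 is true.
  20. (p2 || p7 || !p4) — p2 is true.
  21. (!p6 || p3) — !p6 is true.
  22. (!p6 || p1 || p4) — !p6 is true.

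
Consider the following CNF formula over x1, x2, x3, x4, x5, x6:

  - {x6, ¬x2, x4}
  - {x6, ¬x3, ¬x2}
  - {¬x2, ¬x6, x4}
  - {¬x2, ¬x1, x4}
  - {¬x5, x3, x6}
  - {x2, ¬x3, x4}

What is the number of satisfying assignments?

Case analysis on x2 and x4:
  x2=T, x4=T: x1 free; 5 ways for (x3,x5,x6) × 2^1 = 10.
  x2=T, x4=F: a clause becomes empty — 0.
  x2=F, x4=T: x1 free; 7 ways for (x3,x5,x6) × 2^1 = 14.
  x2=F, x4=F: x1 free; 3 ways for (x3,x5,x6) × 2^1 = 6.
Total: 10 + 0 + 14 + 6 = 30.

30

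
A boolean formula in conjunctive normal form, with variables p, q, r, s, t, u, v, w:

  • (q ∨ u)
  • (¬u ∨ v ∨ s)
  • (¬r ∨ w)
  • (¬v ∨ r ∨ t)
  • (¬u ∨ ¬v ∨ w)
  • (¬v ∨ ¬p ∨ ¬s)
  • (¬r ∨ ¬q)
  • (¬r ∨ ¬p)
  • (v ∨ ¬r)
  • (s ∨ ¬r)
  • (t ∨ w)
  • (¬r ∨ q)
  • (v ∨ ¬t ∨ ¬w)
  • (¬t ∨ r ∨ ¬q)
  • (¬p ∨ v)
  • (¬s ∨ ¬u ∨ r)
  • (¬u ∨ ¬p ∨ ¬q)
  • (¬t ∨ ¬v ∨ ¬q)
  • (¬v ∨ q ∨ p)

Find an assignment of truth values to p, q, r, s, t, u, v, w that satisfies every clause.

Branch on p: take p = True.
  then r is forced to False.
  then v is forced to True.
  then t is forced to True.
  then s is forced to False.
  then q is forced to False.
  then u is forced to True.
  then w is forced to True.

p = T, q = F, r = F, s = F, t = T, u = T, v = T, w = T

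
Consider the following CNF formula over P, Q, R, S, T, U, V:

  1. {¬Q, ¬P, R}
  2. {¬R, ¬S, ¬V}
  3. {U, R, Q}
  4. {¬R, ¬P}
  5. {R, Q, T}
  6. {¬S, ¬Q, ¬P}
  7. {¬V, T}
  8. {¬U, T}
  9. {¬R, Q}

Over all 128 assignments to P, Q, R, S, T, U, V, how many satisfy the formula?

Split on R, then Q.
  R=T, Q=T: 8 of the 32 assignments to (P,S,T,U,V) work.
  R=T, Q=F: a clause becomes empty — 0.
  R=F, Q=T: S free; 5 ways for (P,T,U,V) × 2^1 = 10.
  R=F, Q=F: forces T=T; U=T; P, S, V free → 2^3 = 8.
Total: 8 + 0 + 10 + 8 = 26.

26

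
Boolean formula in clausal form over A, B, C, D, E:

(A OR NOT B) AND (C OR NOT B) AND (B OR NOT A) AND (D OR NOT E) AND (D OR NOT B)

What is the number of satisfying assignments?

8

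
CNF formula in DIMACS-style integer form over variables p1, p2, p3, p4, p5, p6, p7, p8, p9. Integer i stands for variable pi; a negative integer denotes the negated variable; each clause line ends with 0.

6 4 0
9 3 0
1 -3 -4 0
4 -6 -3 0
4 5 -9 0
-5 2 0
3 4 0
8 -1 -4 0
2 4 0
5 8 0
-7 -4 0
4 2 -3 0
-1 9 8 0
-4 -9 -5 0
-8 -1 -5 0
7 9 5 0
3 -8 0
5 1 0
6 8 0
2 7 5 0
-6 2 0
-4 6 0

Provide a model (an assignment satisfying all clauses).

p1 = T  p2 = T  p3 = T  p4 = T  p5 = F  p6 = T  p7 = F  p8 = T  p9 = T

p2 occurs only positively in the remaining clauses — set p2 = True.
Try p1 = True.
Set p3 = True and propagate.
Set p4 = True and propagate.
  then p8 is forced to True.
  then p7 is forced to False.
  then p5 is forced to False.
  then p9 is forced to True.
  then p6 is forced to True.
Every clause has at least one true literal under this assignment.
Check each clause:
  1. (p4 \/ p6) — p4 is true.
  2. (p9 \/ p3) — p9 is true.
  3. (p1 \/ ~p4 \/ ~p3) — p1 is true.
  4. (~p3 \/ ~p6 \/ p4) — p4 is true.
  5. (p4 \/ ~p9 \/ p5) — p4 is true.
  6. (p2 \/ ~p5) — p2 is true.
  7. (p4 \/ p3) — p3 is true.
  8. (~p1 \/ ~p4 \/ p8) — p8 is true.
  9. (p4 \/ p2) — p2 is true.
  10. (p5 \/ p8) — p8 is true.
  11. (~p7 \/ ~p4) — ~p7 is true.
  12. (p2 \/ p4 \/ ~p3) — p2 is true.
  13. (~p1 \/ p8 \/ p9) — p8 is true.
  14. (~p4 \/ ~p5 \/ ~p9) — ~p5 is true.
  15. (~p5 \/ ~p8 \/ ~p1) — ~p5 is true.
  16. (p7 \/ p5 \/ p9) — p9 is true.
  17. (p3 \/ ~p8) — p3 is true.
  18. (p1 \/ p5) — p1 is true.
  19. (p6 \/ p8) — p8 is true.
  20. (p2 \/ p7 \/ p5) — p2 is true.
  21. (p2 \/ ~p6) — p2 is true.
  22. (p6 \/ ~p4) — p6 is true.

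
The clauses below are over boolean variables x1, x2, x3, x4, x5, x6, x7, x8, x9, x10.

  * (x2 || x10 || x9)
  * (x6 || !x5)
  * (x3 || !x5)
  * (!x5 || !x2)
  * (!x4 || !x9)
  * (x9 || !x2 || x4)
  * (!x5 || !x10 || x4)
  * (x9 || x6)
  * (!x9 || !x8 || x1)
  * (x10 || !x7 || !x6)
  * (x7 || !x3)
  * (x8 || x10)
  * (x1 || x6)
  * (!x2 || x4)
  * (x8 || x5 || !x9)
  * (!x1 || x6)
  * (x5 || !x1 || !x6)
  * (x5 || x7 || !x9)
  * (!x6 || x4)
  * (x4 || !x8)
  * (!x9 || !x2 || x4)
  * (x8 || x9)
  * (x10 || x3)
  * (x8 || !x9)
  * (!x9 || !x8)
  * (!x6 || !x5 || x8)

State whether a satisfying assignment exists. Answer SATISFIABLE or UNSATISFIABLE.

SATISFIABLE

Branch on x1: take x1 = False.
  then x6 is forced to True.
  then x4 is forced to True.
  then x9 is forced to False.
  then x8 is forced to True.
Branch on x2: take x2 = True.
  then x5 is forced to False.
Set x3 = False and propagate.
  then x10 is forced to True.
x7 is now unconstrained; take x7 = False.
So x1=False, x2=True, x3=False, x4=True, x5=False, x6=True, x7=False, x8=True, x9=False, x10=True is a satisfying assignment.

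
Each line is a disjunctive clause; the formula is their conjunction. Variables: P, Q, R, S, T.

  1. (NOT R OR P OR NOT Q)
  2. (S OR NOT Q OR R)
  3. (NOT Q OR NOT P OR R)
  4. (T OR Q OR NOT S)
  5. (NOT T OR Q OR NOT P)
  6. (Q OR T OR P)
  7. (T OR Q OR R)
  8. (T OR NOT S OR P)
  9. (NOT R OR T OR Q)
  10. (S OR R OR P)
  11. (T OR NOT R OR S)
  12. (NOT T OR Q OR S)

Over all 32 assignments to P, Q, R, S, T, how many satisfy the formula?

6

The models are:
  P=0 Q=0 R=0 S=1 T=1
  P=0 Q=0 R=1 S=1 T=1
  P=0 Q=1 R=0 S=1 T=1
  P=1 Q=1 R=1 S=0 T=1
  P=1 Q=1 R=1 S=1 T=0
  P=1 Q=1 R=1 S=1 T=1
That's 6 in total.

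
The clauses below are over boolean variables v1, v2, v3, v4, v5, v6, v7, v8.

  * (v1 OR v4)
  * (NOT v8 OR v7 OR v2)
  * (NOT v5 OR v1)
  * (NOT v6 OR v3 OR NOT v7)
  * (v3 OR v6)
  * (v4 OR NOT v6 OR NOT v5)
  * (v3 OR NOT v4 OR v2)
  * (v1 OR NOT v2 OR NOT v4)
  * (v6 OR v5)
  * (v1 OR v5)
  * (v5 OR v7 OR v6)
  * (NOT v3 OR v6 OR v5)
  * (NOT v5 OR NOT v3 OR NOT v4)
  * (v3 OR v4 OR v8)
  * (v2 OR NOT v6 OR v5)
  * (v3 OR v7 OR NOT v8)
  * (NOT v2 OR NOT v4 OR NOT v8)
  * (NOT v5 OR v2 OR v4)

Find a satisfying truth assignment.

Pure literal: v1 appears only positively; assign v1 = True.
Set v2 = True and propagate.
Set v3 = True and propagate.
Branch on v4: take v4 = False.
For the remaining variables, v5 = True, v6 = False, v7 = True, v8 = True works.
Every clause has at least one true literal under this assignment.

v1=True, v2=True, v3=True, v4=False, v5=True, v6=False, v7=True, v8=True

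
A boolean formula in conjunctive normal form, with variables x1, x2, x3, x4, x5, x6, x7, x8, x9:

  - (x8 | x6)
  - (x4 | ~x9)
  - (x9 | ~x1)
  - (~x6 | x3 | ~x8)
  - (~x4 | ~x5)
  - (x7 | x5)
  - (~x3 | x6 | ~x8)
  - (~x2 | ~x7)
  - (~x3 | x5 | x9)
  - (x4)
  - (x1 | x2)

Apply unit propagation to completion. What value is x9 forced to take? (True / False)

(x4) stands alone — x4 = True.
(~x5 | ~x4) with x4 = True leaves only ~x5, so x5 = False.
From (x5 | x7) and x5 = False: x7 = True.
(~x7 | ~x2): since x7 = True, the clause reduces to (~x2). x2 = False.
From (x1 | x2) and x2 = False: x1 = True.
In (x9 | ~x1), ~x1 is now false; x9 must hold, so x9 = True.

True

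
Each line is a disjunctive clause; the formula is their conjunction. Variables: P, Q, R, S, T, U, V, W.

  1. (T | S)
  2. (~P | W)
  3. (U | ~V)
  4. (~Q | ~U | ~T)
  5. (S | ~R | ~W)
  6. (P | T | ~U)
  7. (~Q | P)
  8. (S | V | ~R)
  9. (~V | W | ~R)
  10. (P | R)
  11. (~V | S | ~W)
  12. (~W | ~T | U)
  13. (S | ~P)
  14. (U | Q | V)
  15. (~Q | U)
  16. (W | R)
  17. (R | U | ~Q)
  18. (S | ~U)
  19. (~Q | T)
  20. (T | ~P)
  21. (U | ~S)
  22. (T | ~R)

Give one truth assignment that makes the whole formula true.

P=False, Q=False, R=True, S=True, T=True, U=True, V=False, W=True

Check each clause:
  1. (S | T) — S is true.
  2. (W | ~P) — W is true.
  3. (~V | U) — ~V is true.
  4. (~Q | ~T | ~U) — ~Q is true.
  5. (~W | ~R | S) — S is true.
  6. (T | ~U | P) — T is true.
  7. (P | ~Q) — ~Q is true.
  8. (~R | V | S) — S is true.
  9. (W | ~R | ~V) — W is true.
  10. (R | P) — R is true.
  11. (~V | ~W | S) — ~V is true.
  12. (U | ~W | ~T) — U is true.
  13. (S | ~P) — S is true.
  14. (Q | U | V) — U is true.
  15. (~Q | U) — ~Q is true.
  16. (W | R) — W is true.
  17. (U | R | ~Q) — R is true.
  18. (~U | S) — S is true.
  19. (T | ~Q) — T is true.
  20. (T | ~P) — T is true.
  21. (~S | U) — U is true.
  22. (~R | T) — T is true.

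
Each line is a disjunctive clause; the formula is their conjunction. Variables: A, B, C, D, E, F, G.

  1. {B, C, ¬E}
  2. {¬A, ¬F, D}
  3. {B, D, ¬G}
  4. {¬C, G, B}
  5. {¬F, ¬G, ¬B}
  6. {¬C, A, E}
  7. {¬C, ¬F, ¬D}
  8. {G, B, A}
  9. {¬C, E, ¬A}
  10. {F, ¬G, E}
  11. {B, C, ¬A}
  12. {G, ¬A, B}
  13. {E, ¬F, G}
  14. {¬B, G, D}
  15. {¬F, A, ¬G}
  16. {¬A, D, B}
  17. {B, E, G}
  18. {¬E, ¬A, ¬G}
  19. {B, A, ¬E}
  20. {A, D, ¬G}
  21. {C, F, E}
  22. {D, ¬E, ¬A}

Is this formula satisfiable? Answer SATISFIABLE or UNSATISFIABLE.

SATISFIABLE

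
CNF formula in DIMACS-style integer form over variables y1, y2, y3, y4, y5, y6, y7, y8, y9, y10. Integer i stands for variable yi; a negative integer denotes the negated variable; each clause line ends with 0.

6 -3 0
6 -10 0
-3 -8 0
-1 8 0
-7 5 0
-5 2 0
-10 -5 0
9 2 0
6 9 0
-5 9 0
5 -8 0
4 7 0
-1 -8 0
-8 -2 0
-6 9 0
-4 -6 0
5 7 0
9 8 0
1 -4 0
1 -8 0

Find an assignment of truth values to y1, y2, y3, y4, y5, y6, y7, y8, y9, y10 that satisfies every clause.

Pure literal: y9 appears only positively; assign y9 = True.
y10 occurs only negated in the remaining clauses — set y10 = False.
Set y1 = False and propagate.
  then y4 is forced to False.
  then y7 is forced to True.
  then y5 is forced to True.
  then y2 is forced to True.
  then y8 is forced to False.
The remaining clauses are satisfied by y3 = True, y6 = True.

y1=F  y2=T  y3=T  y4=F  y5=T  y6=T  y7=T  y8=F  y9=T  y10=F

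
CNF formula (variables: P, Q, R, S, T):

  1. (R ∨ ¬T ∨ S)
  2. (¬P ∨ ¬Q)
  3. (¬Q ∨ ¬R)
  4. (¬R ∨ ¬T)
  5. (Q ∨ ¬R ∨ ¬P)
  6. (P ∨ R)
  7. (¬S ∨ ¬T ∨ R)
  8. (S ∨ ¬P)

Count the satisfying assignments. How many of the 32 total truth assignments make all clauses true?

Satisfying assignments:
  P=0 Q=0 R=1 S=0 T=0
  P=0 Q=0 R=1 S=1 T=0
  P=1 Q=0 R=0 S=1 T=0
That's 3 in total.

3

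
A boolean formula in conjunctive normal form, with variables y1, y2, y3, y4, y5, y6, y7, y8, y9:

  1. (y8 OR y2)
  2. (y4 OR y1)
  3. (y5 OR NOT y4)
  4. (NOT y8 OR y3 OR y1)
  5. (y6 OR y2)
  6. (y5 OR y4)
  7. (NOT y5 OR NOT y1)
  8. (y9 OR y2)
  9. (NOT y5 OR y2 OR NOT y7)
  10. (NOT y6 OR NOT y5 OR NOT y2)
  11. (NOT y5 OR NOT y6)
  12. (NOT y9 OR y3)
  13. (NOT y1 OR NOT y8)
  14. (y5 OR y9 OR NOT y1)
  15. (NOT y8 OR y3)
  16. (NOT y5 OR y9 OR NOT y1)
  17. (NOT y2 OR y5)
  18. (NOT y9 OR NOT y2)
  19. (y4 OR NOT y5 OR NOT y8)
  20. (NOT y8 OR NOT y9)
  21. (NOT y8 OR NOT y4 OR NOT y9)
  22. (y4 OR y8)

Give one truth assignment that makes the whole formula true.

y3 occurs only positively in the remaining clauses — set y3 = True.
Set y1 = False and propagate.
  then y4 is forced to True.
  then y5 is forced to True.
  then y6 is forced to False.
  then y2 is forced to True.
  then y9 is forced to False.
y7, y8 are now unconstrained; take y7 = True, y8 = False.
Every clause has at least one true literal under this assignment.

y1=0, y2=1, y3=1, y4=1, y5=1, y6=0, y7=1, y8=0, y9=0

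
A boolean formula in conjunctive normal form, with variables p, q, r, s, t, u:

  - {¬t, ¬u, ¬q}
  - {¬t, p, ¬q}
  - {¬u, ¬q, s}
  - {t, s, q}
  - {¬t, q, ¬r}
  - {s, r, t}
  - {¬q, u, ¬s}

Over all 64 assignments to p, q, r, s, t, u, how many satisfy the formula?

Split on q, then t.
  q=1, t=1: remaining (p,r,s,u) ∈ {(1,0,0,0); (1,1,0,0)} — 2.
  q=1, t=0: p free; 3 ways for (r,s,u) × 2^1 = 6.
  q=0, t=1: forces r=0; p, s, u free → 2^3 = 8.
  q=0, t=0: forces s=1; p, r, u free → 2^3 = 8.
Total: 2 + 6 + 8 + 8 = 24.

24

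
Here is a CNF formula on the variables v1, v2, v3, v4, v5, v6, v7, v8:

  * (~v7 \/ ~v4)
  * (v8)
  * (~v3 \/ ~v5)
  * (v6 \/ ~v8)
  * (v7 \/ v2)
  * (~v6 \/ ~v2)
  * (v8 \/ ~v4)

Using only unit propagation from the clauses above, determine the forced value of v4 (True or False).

(v8) stands alone — v8 = True.
(~v8 \/ v6): since v8 = True, the clause reduces to (v6). v6 = True.
In (~v6 \/ ~v2), ~v6 is now false; ~v2 must hold, so v2 = False.
From (v7 \/ v2) and v2 = False: v7 = True.
From (~v7 \/ ~v4) and v7 = True: v4 = False.

False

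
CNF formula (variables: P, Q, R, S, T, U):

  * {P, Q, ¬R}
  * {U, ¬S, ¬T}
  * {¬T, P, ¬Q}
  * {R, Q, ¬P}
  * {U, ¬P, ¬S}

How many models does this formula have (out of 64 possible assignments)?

33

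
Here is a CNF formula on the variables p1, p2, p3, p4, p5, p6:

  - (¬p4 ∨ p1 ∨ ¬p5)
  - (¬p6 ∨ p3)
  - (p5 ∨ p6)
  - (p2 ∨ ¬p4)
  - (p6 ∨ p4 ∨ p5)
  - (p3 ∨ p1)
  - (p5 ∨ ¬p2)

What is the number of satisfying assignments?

15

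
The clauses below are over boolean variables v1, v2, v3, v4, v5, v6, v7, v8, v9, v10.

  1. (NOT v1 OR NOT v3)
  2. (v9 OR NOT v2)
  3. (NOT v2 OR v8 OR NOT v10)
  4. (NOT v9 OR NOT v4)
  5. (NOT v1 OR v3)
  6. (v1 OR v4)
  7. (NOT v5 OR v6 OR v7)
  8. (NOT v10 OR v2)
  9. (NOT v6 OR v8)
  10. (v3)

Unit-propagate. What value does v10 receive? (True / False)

False

Unit clause (v3) sets v3 = True.
From (NOT v1 OR NOT v3) and v3 = True: v1 = False.
(v1 OR v4): since v1 = False, the clause reduces to (v4). v4 = True.
In (NOT v9 OR NOT v4), NOT v4 is now false; NOT v9 must hold, so v9 = False.
From (NOT v2 OR v9) and v9 = False: v2 = False.
(NOT v10 OR v2): since v2 = False, the clause reduces to (NOT v10). v10 = False.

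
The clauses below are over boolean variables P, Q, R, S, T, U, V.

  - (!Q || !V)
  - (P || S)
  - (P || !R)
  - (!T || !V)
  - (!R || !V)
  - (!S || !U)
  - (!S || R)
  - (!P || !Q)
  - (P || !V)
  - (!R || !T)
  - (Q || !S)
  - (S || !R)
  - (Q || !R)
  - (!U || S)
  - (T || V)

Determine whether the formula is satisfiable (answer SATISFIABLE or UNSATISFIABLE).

SATISFIABLE

Pure literal: U appears only negated; assign U = False.
Try P = True.
  then Q is forced to False.
  then S is forced to False.
  then R is forced to False.
Try T = False.
  then V is forced to True.
So P=True, Q=False, R=False, S=False, T=False, U=False, V=True is a satisfying assignment.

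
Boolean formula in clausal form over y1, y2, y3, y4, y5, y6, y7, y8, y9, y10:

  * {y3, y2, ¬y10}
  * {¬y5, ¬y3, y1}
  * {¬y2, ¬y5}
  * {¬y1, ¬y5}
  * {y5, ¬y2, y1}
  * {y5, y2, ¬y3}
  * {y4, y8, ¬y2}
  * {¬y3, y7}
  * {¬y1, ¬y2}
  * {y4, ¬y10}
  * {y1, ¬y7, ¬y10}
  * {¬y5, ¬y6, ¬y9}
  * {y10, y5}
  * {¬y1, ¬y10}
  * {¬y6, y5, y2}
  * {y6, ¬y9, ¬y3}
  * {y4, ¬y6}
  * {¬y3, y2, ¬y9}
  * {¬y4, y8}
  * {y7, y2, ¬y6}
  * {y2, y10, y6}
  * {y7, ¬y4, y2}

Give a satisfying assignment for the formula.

y1=False, y2=False, y3=False, y4=True, y5=True, y6=True, y7=True, y8=True, y9=False, y10=False

Check each clause:
  1. {y2, y3, ¬y10} — ¬y10 is true.
  2. {¬y3, y1, ¬y5} — ¬y3 is true.
  3. {¬y2, ¬y5} — ¬y2 is true.
  4. {¬y5, ¬y1} — ¬y1 is true.
  5. {y5, y1, ¬y2} — y5 is true.
  6. {y2, y5, ¬y3} — ¬y3 is true.
  7. {y8, ¬y2, y4} — y8 is true.
  8. {y7, ¬y3} — ¬y3 is true.
  9. {¬y1, ¬y2} — ¬y1 is true.
  10. {¬y10, y4} — y4 is true.
  11. {¬y7, ¬y10, y1} — ¬y10 is true.
  12. {¬y9, ¬y6, ¬y5} — ¬y9 is true.
  13. {y5, y10} — y5 is true.
  14. {¬y10, ¬y1} — ¬y1 is true.
  15. {y5, ¬y6, y2} — y5 is true.
  16. {¬y9, ¬y3, y6} — ¬y3 is true.
  17. {y4, ¬y6} — y4 is true.
  18. {¬y9, y2, ¬y3} — ¬y3 is true.
  19. {y8, ¬y4} — y8 is true.
  20. {¬y6, y7, y2} — y7 is true.
  21. {y2, y10, y6} — y6 is true.
  22. {y2, y7, ¬y4} — y7 is true.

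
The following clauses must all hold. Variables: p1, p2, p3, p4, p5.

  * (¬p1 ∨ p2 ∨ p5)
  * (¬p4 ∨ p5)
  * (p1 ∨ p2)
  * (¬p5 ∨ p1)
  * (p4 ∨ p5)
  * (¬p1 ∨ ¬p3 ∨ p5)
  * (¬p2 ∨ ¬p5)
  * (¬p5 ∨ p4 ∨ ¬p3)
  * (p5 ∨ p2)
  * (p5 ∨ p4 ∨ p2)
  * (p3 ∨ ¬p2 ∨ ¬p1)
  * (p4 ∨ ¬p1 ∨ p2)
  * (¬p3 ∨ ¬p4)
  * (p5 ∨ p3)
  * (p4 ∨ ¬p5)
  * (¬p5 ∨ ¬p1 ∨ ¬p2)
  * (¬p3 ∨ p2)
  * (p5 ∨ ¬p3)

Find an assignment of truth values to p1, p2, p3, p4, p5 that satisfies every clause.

Set p1 = True and propagate.
Set p2 = False and propagate.
  then p5 is forced to True.
  then p4 is forced to True.
  then p3 is forced to False.
Every clause has at least one true literal under this assignment.

p1=1, p2=0, p3=0, p4=1, p5=1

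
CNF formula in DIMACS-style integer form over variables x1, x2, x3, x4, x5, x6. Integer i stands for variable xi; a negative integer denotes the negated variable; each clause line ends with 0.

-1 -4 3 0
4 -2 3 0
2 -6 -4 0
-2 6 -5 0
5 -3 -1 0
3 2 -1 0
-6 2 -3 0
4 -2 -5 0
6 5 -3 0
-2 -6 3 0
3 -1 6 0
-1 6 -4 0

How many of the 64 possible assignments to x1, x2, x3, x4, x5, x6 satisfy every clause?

Split on x3, then x2.
  x3=1, x2=1: remaining (x1,x4,x5,x6) ∈ {(0,0,0,1); (0,1,0,1); (0,1,1,1); (1,1,1,1)} — 4.
  x3=1, x2=0: remaining (x1,x4,x5,x6) ∈ {(0,0,1,0); (0,1,1,0); (1,0,1,0)} — 3.
  x3=0, x2=1: remaining (x1,x4,x5,x6) ∈ {(0,1,0,0)} — 1.
  x3=0, x2=0: x5 free; 3 ways for (x1,x4,x6) × 2^1 = 6.
Total: 4 + 3 + 1 + 6 = 14.

14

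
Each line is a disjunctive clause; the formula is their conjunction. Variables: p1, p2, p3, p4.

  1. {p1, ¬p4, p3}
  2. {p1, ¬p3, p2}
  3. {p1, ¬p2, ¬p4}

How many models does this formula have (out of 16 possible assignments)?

Case analysis on p1 and p2:
  p1=1, p2=1: remaining (p3,p4) ∈ {(0,0); (0,1); (1,0); (1,1)} — 4.
  p1=1, p2=0: remaining (p3,p4) ∈ {(0,0); (0,1); (1,0); (1,1)} — 4.
  p1=0, p2=1: remaining (p3,p4) ∈ {(0,0); (1,0)} — 2.
  p1=0, p2=0: remaining (p3,p4) ∈ {(0,0)} — 1.
Total: 4 + 4 + 2 + 1 = 11.

11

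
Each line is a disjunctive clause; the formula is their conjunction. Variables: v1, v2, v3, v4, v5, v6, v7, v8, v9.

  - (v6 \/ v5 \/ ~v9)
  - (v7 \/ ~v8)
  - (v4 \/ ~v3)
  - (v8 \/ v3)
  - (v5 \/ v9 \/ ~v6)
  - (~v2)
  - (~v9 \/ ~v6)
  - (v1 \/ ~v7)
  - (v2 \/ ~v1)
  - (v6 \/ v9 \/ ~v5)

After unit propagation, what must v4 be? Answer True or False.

(~v2) is a unit clause: v2 = False.
In (v2 \/ ~v1), v2 is now false; ~v1 must hold, so v1 = False.
(~v7 \/ v1) with v1 = False leaves only ~v7, so v7 = False.
From (~v8 \/ v7) and v7 = False: v8 = False.
From (v3 \/ v8) and v8 = False: v3 = True.
In (~v3 \/ v4), ~v3 is now false; v4 must hold, so v4 = True.

True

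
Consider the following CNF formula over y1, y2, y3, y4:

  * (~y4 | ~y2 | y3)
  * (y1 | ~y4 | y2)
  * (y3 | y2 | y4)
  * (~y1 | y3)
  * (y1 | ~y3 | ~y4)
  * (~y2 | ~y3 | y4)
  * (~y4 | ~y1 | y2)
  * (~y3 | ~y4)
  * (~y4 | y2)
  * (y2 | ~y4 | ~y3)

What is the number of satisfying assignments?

Satisfying assignments:
  y1=0 y2=0 y3=1 y4=0
  y1=0 y2=1 y3=0 y4=0
  y1=1 y2=0 y3=1 y4=0
Count: 3.

3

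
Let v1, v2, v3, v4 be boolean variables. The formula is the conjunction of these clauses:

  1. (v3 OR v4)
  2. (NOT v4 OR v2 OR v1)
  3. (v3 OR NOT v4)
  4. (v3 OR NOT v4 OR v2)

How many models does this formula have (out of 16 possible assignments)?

7

Satisfying assignments:
  v1=0 v2=0 v3=1 v4=0
  v1=0 v2=1 v3=1 v4=0
  v1=0 v2=1 v3=1 v4=1
  v1=1 v2=0 v3=1 v4=0
  v1=1 v2=0 v3=1 v4=1
  v1=1 v2=1 v3=1 v4=0
  v1=1 v2=1 v3=1 v4=1
Count: 7.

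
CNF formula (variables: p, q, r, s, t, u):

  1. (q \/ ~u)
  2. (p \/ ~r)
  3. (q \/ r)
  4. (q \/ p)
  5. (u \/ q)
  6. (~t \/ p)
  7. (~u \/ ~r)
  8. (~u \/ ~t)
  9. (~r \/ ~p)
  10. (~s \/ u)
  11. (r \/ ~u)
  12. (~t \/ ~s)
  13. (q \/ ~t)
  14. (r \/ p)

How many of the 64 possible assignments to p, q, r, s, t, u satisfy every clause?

2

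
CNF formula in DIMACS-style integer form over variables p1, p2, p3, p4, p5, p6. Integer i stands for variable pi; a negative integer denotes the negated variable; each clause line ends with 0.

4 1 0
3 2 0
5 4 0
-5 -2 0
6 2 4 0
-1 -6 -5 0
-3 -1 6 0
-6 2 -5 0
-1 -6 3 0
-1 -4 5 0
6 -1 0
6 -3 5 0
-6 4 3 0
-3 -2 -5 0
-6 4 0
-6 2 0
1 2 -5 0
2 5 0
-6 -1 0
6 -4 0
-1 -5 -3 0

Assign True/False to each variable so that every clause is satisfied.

p1 = False, p2 = True, p3 = False, p4 = True, p5 = False, p6 = True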